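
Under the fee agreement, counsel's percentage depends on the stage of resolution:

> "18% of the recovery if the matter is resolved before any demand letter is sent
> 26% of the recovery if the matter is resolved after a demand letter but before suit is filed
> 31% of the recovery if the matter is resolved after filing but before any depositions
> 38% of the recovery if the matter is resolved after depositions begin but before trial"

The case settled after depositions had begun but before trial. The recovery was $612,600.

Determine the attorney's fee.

$232,788.00

The matter settled after depositions had begun but before trial, so the 38% rate applies.
$612,600 × 38% = $232,788.00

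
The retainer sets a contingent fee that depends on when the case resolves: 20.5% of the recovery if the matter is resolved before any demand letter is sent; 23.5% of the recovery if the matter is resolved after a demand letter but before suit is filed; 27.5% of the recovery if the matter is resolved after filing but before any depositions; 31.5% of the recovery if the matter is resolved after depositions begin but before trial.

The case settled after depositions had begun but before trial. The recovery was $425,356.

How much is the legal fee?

The matter settled after depositions had begun but before trial, so the 31.5% rate applies.
$425,356 × 31.5% = $133,987.14

$133,987.14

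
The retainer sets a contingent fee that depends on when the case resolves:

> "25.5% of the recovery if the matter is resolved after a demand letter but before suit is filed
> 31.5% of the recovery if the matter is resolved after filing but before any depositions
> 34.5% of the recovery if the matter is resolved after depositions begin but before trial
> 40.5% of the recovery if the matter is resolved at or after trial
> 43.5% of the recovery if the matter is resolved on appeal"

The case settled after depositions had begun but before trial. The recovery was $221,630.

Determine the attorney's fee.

$76,462.35

The matter settled after depositions had begun but before trial, so the 34.5% rate applies.
$221,630 × 34.5% = $76,462.35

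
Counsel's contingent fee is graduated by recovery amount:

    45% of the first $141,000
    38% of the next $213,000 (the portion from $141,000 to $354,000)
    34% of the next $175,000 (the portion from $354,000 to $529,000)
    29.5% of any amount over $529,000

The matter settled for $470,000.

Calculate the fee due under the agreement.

First $141,000 at 45% = $63,450.00
Next $213,000 at 38% = $80,940.00
Remaining $116,000 at 34% = $39,440.00
Fee: $63,450.00 + $80,940.00 + $39,440.00 = $183,830.00

$183,830.00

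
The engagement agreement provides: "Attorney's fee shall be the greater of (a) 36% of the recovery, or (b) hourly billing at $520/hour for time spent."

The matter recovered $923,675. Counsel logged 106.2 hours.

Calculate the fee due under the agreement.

(a) 36% of $923,675 = $332,523.00
(b) 106.2 × $520 = $55,224.00
The greater is (a): $332,523.00.

$332,523.00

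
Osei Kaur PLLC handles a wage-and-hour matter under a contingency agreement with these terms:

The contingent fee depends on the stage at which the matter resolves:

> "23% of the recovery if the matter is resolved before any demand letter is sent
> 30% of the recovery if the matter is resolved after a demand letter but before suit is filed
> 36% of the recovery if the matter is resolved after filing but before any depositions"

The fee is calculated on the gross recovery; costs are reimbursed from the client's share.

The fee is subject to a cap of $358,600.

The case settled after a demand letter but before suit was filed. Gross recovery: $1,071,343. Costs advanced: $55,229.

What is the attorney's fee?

Fee base is the gross recovery, $1,071,343; costs are reimbursed separately.
The matter settled after a demand letter but before suit was filed, so the 30% rate applies.
$1,071,343 × 30% = $321,402.90
$321,402.90 is under the $358,600 cap.

$321,402.90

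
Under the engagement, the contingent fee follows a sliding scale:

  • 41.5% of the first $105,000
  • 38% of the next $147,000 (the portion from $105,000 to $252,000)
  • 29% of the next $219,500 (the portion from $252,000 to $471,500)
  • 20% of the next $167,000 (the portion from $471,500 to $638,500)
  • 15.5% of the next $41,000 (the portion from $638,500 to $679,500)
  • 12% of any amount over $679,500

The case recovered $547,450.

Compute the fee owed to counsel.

$178,280.00

First $105,000 at 41.5% = $43,575.00
Next $147,000 at 38% = $55,860.00
Next $219,500 at 29% = $63,655.00
Remaining $75,950 at 20% = $15,190.00
Fee: $43,575.00 + $55,860.00 + $63,655.00 + $15,190.00 = $178,280.00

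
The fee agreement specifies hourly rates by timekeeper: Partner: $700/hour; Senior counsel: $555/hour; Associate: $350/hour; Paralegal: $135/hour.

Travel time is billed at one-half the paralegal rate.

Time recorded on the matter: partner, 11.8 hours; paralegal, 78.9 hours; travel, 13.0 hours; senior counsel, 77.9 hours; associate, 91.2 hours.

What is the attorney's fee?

Partner: 11.8 × $700 = $8,260.00
Senior counsel: 77.9 × $555 = $43,234.50
Associate: 91.2 × $350 = $31,920.00
Paralegal: 78.9 × $135 = $10,651.50
Subtotal: $8,260.00 + $43,234.50 + $31,920.00 + $10,651.50 = $94,066.00
Travel: 13.0 × ($135 ÷ 2) = 13.0 × $67.50 = $877.50
Total: $94,066.00 + $877.50 = $94,943.50

$94,943.50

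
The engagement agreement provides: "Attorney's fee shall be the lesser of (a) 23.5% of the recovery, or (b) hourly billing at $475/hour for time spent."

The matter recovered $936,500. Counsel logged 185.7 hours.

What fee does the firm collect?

(a) 23.5% of $936,500 = $220,077.50
(b) 185.7 × $475 = $88,207.50
The lesser is (b): $88,207.50.

$88,207.50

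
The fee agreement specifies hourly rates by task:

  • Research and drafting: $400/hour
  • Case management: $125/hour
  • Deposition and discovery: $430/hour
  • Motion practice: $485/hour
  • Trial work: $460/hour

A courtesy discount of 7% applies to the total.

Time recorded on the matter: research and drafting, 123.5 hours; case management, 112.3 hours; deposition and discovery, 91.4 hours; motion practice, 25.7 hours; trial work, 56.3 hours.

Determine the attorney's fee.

Research and drafting: 123.5 × $400 = $49,400.00
Case management: 112.3 × $125 = $14,037.50
Deposition and discovery: 91.4 × $430 = $39,302.00
Motion practice: 25.7 × $485 = $12,464.50
Trial work: 56.3 × $460 = $25,898.00
Subtotal: $141,102.00
Less 7% discount: −$9,877.14
Total: $141,102.00 − $9,877.14 = $131,224.86

$131,224.86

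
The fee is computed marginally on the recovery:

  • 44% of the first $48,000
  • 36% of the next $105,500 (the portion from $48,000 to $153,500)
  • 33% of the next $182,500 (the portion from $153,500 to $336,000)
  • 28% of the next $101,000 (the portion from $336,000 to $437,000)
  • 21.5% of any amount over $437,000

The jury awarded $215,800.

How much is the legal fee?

$79,659.00

First $48,000 at 44% = $21,120.00
Next $105,500 at 36% = $37,980.00
Remaining $62,300 at 33% = $20,559.00
Fee: $21,120.00 + $37,980.00 + $20,559.00 = $79,659.00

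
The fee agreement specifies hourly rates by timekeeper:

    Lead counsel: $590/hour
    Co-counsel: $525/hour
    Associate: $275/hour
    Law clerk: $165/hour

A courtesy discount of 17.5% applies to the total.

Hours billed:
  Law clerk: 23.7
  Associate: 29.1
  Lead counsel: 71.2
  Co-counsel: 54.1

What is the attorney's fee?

$67,916.89

Lead counsel: 71.2 × $590 = $42,008.00
Co-counsel: 54.1 × $525 = $28,402.50
Associate: 29.1 × $275 = $8,002.50
Law clerk: 23.7 × $165 = $3,910.50
Subtotal: $82,323.50
Less 17.5% discount: −$14,406.61
Total: $82,323.50 − $14,406.61 = $67,916.89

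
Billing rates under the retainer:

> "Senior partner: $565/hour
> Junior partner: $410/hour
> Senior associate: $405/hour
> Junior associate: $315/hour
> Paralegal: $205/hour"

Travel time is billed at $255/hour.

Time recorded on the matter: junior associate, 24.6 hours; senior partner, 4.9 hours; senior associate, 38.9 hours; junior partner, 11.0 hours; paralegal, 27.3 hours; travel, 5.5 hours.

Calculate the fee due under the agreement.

$37,781.00

Senior partner: 4.9 × $565 = $2,768.50
Junior partner: 11.0 × $410 = $4,510.00
Senior associate: 38.9 × $405 = $15,754.50
Junior associate: 24.6 × $315 = $7,749.00
Paralegal: 27.3 × $205 = $5,596.50
Subtotal: $2,768.50 + $4,510.00 + $15,754.50 + $7,749.00 + $5,596.50 = $36,378.50
Travel: 5.5 × $255 = $1,402.50
Total: $36,378.50 + $1,402.50 = $37,781.00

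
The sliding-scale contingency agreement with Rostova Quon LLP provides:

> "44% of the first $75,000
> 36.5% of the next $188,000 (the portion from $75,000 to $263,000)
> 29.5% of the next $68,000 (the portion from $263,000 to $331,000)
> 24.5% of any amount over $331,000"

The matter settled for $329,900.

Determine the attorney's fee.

First $75,000 at 44% = $33,000.00
Next $188,000 at 36.5% = $68,620.00
Remaining $66,900 at 29.5% = $19,735.50
Fee: $33,000.00 + $68,620.00 + $19,735.50 = $121,355.50

$121,355.50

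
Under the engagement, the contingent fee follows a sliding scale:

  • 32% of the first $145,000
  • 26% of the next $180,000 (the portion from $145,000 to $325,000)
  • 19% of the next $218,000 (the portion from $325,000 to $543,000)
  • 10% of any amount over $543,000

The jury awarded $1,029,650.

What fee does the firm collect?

$183,285.00

First $145,000 at 32% = $46,400.00
Next $180,000 at 26% = $46,800.00
Next $218,000 at 19% = $41,420.00
Remaining $486,650 at 10% = $48,665.00
Fee: $46,400.00 + $46,800.00 + $41,420.00 + $48,665.00 = $183,285.00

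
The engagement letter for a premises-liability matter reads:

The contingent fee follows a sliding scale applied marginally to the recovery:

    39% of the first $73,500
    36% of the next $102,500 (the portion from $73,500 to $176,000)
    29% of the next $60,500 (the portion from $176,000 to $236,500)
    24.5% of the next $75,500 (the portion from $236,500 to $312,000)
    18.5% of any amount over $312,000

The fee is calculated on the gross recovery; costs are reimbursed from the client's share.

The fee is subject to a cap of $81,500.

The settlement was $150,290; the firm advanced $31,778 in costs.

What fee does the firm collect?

$56,309.40

Fee base is the gross recovery, $150,290; costs are reimbursed separately.
First $73,500 at 39% = $28,665.00
Remaining $76,790 at 36% = $27,644.40
Fee: $28,665.00 + $27,644.40 = $56,309.40
$56,309.40 is under the $81,500 cap.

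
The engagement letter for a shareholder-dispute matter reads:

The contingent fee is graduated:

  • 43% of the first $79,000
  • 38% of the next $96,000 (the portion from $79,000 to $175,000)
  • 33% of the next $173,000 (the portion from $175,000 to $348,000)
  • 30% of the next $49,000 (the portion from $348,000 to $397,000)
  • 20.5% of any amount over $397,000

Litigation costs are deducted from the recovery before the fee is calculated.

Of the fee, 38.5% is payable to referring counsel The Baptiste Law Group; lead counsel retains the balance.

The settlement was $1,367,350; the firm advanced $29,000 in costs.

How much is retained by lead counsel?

Fee base (net of costs): $1,367,350 − $29,000 = $1,338,350
First $79,000 at 43% = $33,970.00
Next $96,000 at 38% = $36,480.00
Next $173,000 at 33% = $57,090.00
Next $49,000 at 30% = $14,700.00
Remaining $941,350 at 20.5% = $192,976.75
Fee: $33,970.00 + $36,480.00 + $57,090.00 + $14,700.00 + $192,976.75 = $335,216.75
Referral share: 38.5% of $335,216.75 = $129,058.45; lead counsel retains $335,216.75 − $129,058.45 = $206,158.30.

$206,158.30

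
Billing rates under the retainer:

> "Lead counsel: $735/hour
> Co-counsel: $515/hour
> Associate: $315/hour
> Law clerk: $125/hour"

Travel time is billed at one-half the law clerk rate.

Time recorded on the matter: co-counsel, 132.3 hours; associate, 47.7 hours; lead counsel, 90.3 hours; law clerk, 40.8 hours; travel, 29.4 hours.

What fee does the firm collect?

Lead counsel: 90.3 × $735 = $66,370.50
Co-counsel: 132.3 × $515 = $68,134.50
Associate: 47.7 × $315 = $15,025.50
Law clerk: 40.8 × $125 = $5,100.00
Subtotal: $66,370.50 + $68,134.50 + $15,025.50 + $5,100.00 = $154,630.50
Travel: 29.4 × ($125 ÷ 2) = 29.4 × $62.50 = $1,837.50
Total: $154,630.50 + $1,837.50 = $156,468.00

$156,468.00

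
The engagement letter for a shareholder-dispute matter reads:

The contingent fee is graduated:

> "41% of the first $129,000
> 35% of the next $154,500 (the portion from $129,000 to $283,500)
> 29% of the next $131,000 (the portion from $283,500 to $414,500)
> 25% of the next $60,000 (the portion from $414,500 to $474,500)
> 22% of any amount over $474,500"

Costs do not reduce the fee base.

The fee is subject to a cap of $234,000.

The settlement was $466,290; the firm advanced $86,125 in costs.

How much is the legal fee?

$157,902.50

Fee base is the gross recovery, $466,290; costs are reimbursed separately.
First $129,000 at 41% = $52,890.00
Next $154,500 at 35% = $54,075.00
Next $131,000 at 29% = $37,990.00
Remaining $51,790 at 25% = $12,947.50
Fee: $52,890.00 + $54,075.00 + $37,990.00 + $12,947.50 = $157,902.50
$157,902.50 is under the $234,000 cap.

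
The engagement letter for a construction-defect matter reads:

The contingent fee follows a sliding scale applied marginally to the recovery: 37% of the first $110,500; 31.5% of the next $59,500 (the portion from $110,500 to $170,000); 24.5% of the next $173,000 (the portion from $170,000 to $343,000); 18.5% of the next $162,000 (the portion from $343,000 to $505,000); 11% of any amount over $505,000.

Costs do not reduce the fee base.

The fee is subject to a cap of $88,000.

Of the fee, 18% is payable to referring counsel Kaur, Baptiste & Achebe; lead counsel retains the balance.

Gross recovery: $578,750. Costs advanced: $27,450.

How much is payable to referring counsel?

Fee base is the gross recovery, $578,750; costs are reimbursed separately.
First $110,500 at 37% = $40,885.00
Next $59,500 at 31.5% = $18,742.50
Next $173,000 at 24.5% = $42,385.00
Next $162,000 at 18.5% = $29,970.00
Remaining $73,750 at 11% = $8,112.50
Fee: $40,885.00 + $18,742.50 + $42,385.00 + $29,970.00 + $8,112.50 = $140,095.00
$140,095.00 exceeds the $88,000 cap, so the fee is capped at $88,000.00.
Referral share: 18% of $88,000.00 = $15,840.00; lead counsel retains $88,000.00 − $15,840.00 = $72,160.00.

$15,840.00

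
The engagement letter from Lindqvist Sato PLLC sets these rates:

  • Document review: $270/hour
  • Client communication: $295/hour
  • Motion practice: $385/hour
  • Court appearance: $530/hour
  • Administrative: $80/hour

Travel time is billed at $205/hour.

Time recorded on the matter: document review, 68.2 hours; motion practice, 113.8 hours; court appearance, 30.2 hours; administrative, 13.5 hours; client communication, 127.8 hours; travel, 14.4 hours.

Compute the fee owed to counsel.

$119,966.00

Document review: 68.2 × $270 = $18,414.00
Client communication: 127.8 × $295 = $37,701.00
Motion practice: 113.8 × $385 = $43,813.00
Court appearance: 30.2 × $530 = $16,006.00
Administrative: 13.5 × $80 = $1,080.00
Subtotal: $18,414.00 + $37,701.00 + $43,813.00 + $16,006.00 + $1,080.00 = $117,014.00
Travel: 14.4 × $205 = $2,952.00
Total: $117,014.00 + $2,952.00 = $119,966.00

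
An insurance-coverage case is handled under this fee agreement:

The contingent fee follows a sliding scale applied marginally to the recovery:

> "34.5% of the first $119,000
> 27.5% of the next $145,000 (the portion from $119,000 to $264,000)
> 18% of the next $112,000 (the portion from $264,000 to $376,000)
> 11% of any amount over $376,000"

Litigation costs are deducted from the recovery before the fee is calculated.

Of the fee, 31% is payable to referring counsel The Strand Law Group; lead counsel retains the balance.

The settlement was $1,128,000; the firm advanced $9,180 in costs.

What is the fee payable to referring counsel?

$56,668.06

Fee base (net of costs): $1,128,000 − $9,180 = $1,118,820
First $119,000 at 34.5% = $41,055.00
Next $145,000 at 27.5% = $39,875.00
Next $112,000 at 18% = $20,160.00
Remaining $742,820 at 11% = $81,710.20
Fee: $41,055.00 + $39,875.00 + $20,160.00 + $81,710.20 = $182,800.20
Referral share: 31% of $182,800.20 = $56,668.06; lead counsel retains $182,800.20 − $56,668.06 = $126,132.14.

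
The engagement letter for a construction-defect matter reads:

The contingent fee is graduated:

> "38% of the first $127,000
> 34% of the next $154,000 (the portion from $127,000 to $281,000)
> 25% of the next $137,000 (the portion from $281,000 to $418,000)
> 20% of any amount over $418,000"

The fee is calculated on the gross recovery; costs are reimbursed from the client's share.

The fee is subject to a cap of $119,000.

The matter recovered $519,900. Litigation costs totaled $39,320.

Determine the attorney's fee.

Fee base is the gross recovery, $519,900; costs are reimbursed separately.
First $127,000 at 38% = $48,260.00
Next $154,000 at 34% = $52,360.00
Next $137,000 at 25% = $34,250.00
Remaining $101,900 at 20% = $20,380.00
Fee: $48,260.00 + $52,360.00 + $34,250.00 + $20,380.00 = $155,250.00
$155,250.00 exceeds the $119,000 cap, so the fee is capped at $119,000.00.

$119,000.00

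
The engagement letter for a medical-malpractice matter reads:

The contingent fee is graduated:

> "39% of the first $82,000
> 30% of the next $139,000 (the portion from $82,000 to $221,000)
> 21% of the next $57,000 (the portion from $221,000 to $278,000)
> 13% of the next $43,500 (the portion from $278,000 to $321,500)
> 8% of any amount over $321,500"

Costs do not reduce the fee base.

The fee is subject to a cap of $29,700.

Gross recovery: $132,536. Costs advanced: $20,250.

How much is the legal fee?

Fee base is the gross recovery, $132,536; costs are reimbursed separately.
First $82,000 at 39% = $31,980.00
Remaining $50,536 at 30% = $15,160.80
Fee: $31,980.00 + $15,160.80 = $47,140.80
$47,140.80 exceeds the $29,700 cap, so the fee is capped at $29,700.00.

$29,700.00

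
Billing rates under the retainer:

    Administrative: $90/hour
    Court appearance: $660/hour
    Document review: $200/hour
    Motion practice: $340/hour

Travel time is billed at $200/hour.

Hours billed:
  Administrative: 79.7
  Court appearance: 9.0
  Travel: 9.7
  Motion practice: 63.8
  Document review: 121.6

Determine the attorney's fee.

Administrative: 79.7 × $90 = $7,173.00
Court appearance: 9.0 × $660 = $5,940.00
Document review: 121.6 × $200 = $24,320.00
Motion practice: 63.8 × $340 = $21,692.00
Subtotal: $7,173.00 + $5,940.00 + $24,320.00 + $21,692.00 = $59,125.00
Travel: 9.7 × $200 = $1,940.00
Total: $59,125.00 + $1,940.00 = $61,065.00

$61,065.00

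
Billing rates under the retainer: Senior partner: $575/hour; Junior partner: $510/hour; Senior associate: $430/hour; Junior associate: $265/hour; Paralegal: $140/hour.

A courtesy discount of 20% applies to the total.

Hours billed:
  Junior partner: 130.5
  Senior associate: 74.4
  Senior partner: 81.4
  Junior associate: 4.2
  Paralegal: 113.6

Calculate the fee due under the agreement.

Senior partner: 81.4 × $575 = $46,805.00
Junior partner: 130.5 × $510 = $66,555.00
Senior associate: 74.4 × $430 = $31,992.00
Junior associate: 4.2 × $265 = $1,113.00
Paralegal: 113.6 × $140 = $15,904.00
Subtotal: $162,369.00
Less 20% discount: −$32,473.80
Total: $162,369.00 − $32,473.80 = $129,895.20

$129,895.20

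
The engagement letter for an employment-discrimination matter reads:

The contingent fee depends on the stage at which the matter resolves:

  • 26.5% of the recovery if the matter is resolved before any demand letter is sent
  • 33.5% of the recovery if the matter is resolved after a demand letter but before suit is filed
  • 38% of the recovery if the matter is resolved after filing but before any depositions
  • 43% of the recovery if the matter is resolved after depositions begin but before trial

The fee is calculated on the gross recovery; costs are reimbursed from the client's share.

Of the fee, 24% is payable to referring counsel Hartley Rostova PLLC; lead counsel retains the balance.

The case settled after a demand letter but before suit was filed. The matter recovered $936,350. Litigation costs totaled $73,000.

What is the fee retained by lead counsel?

$238,394.71

Fee base is the gross recovery, $936,350; costs are reimbursed separately.
The matter settled after a demand letter but before suit was filed, so the 33.5% rate applies.
$936,350 × 33.5% = $313,677.25
Referral share: 24% of $313,677.25 = $75,282.54; lead counsel retains $313,677.25 − $75,282.54 = $238,394.71.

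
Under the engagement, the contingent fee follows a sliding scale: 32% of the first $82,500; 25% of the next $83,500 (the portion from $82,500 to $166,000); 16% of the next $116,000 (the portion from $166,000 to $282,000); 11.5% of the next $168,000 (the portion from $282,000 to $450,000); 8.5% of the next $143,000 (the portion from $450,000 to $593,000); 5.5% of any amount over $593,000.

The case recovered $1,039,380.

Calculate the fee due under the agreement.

$121,860.90

First $82,500 at 32% = $26,400.00
Next $83,500 at 25% = $20,875.00
Next $116,000 at 16% = $18,560.00
Next $168,000 at 11.5% = $19,320.00
Next $143,000 at 8.5% = $12,155.00
Remaining $446,380 at 5.5% = $24,550.90
Fee: $26,400.00 + $20,875.00 + $18,560.00 + $19,320.00 + $12,155.00 + $24,550.90 = $121,860.90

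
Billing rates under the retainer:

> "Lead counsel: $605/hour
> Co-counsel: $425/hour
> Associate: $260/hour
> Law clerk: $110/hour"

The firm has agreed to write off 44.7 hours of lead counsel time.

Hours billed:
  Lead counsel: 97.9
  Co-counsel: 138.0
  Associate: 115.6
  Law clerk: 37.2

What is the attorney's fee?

$124,984.00

Lead counsel: 97.9 × $605 = $59,229.50
Co-counsel: 138.0 × $425 = $58,650.00
Associate: 115.6 × $260 = $30,056.00
Law clerk: 37.2 × $110 = $4,092.00
Subtotal: $152,027.50
Write-off: 44.7 × $605 = $27,043.50
Total: $152,027.50 − $27,043.50 = $124,984.00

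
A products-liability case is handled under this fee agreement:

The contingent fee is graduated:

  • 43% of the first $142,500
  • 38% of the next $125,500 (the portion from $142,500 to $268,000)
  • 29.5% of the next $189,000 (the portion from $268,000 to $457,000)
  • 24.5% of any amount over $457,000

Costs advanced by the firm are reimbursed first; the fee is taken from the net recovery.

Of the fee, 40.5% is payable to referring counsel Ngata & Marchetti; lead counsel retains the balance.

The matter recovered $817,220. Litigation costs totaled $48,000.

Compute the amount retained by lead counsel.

Fee base (net of costs): $817,220 − $48,000 = $769,220
First $142,500 at 43% = $61,275.00
Next $125,500 at 38% = $47,690.00
Next $189,000 at 29.5% = $55,755.00
Remaining $312,220 at 24.5% = $76,493.90
Fee: $61,275.00 + $47,690.00 + $55,755.00 + $76,493.90 = $241,213.90
Referral share: 40.5% of $241,213.90 = $97,691.63; lead counsel retains $241,213.90 − $97,691.63 = $143,522.27.

$143,522.27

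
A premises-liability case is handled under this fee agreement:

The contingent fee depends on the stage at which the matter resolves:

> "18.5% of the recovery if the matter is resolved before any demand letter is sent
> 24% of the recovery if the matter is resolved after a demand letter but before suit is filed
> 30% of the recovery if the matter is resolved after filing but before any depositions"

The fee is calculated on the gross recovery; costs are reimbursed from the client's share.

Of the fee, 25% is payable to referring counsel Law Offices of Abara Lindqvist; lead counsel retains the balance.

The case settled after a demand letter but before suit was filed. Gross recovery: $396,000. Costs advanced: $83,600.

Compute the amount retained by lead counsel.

Fee base is the gross recovery, $396,000; costs are reimbursed separately.
The matter settled after a demand letter but before suit was filed, so the 24% rate applies.
$396,000 × 24% = $95,040.00
Referral share: 25% of $95,040.00 = $23,760.00; lead counsel retains $95,040.00 − $23,760.00 = $71,280.00.

$71,280.00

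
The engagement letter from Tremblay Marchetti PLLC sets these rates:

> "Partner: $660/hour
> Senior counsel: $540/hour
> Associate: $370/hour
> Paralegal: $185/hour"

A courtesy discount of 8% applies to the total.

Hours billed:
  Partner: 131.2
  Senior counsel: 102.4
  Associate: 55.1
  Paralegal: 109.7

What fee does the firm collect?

$167,963.94

Partner: 131.2 × $660 = $86,592.00
Senior counsel: 102.4 × $540 = $55,296.00
Associate: 55.1 × $370 = $20,387.00
Paralegal: 109.7 × $185 = $20,294.50
Subtotal: $182,569.50
Less 8% discount: −$14,605.56
Total: $182,569.50 − $14,605.56 = $167,963.94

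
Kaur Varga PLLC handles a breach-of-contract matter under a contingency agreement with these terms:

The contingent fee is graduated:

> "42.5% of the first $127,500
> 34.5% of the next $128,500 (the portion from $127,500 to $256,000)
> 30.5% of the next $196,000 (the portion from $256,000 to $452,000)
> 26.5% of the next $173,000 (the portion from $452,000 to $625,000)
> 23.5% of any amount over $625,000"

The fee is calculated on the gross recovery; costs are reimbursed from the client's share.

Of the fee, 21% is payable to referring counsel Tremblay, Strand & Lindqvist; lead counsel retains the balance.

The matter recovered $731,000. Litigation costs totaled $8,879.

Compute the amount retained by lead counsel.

$180,953.45

Fee base is the gross recovery, $731,000; costs are reimbursed separately.
First $127,500 at 42.5% = $54,187.50
Next $128,500 at 34.5% = $44,332.50
Next $196,000 at 30.5% = $59,780.00
Next $173,000 at 26.5% = $45,845.00
Remaining $106,000 at 23.5% = $24,910.00
Fee: $54,187.50 + $44,332.50 + $59,780.00 + $45,845.00 + $24,910.00 = $229,055.00
Referral share: 21% of $229,055.00 = $48,101.55; lead counsel retains $229,055.00 − $48,101.55 = $180,953.45.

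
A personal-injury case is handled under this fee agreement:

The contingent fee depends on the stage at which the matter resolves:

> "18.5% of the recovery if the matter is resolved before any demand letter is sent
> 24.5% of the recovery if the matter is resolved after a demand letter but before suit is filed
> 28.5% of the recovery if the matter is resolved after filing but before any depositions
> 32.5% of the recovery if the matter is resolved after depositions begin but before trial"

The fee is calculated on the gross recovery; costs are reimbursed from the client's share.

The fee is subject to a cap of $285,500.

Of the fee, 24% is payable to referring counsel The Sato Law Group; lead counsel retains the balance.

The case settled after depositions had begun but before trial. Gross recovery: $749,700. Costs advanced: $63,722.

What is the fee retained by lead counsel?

Fee base is the gross recovery, $749,700; costs are reimbursed separately.
The matter settled after depositions had begun but before trial, so the 32.5% rate applies.
$749,700 × 32.5% = $243,652.50
$243,652.50 is under the $285,500 cap.
Referral share: 24% of $243,652.50 = $58,476.60; lead counsel retains $243,652.50 − $58,476.60 = $185,175.90.

$185,175.90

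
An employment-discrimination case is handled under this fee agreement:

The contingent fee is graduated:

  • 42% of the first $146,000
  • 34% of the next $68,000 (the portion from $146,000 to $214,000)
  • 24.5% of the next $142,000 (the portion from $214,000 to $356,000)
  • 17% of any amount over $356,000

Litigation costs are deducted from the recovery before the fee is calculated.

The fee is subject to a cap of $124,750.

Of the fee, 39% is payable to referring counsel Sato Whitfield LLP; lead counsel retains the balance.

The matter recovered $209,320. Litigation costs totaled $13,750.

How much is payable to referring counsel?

Fee base (net of costs): $209,320 − $13,750 = $195,570
First $146,000 at 42% = $61,320.00
Remaining $49,570 at 34% = $16,853.80
Fee: $61,320.00 + $16,853.80 = $78,173.80
$78,173.80 is under the $124,750 cap.
Referral share: 39% of $78,173.80 = $30,487.78; lead counsel retains $78,173.80 − $30,487.78 = $47,686.02.

$30,487.78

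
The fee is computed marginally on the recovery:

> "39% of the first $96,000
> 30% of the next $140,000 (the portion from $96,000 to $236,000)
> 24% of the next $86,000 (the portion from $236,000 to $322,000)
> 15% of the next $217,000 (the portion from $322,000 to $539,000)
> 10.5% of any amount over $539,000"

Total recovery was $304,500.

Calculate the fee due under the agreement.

First $96,000 at 39% = $37,440.00
Next $140,000 at 30% = $42,000.00
Remaining $68,500 at 24% = $16,440.00
Fee: $37,440.00 + $42,000.00 + $16,440.00 = $95,880.00

$95,880.00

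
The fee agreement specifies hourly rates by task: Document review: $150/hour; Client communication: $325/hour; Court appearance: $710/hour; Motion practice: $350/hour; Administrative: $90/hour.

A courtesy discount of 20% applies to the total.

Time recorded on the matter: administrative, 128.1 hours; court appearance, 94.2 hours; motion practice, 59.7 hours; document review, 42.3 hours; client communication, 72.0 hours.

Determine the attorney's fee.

Document review: 42.3 × $150 = $6,345.00
Client communication: 72.0 × $325 = $23,400.00
Court appearance: 94.2 × $710 = $66,882.00
Motion practice: 59.7 × $350 = $20,895.00
Administrative: 128.1 × $90 = $11,529.00
Subtotal: $129,051.00
Less 20% discount: −$25,810.20
Total: $129,051.00 − $25,810.20 = $103,240.80

$103,240.80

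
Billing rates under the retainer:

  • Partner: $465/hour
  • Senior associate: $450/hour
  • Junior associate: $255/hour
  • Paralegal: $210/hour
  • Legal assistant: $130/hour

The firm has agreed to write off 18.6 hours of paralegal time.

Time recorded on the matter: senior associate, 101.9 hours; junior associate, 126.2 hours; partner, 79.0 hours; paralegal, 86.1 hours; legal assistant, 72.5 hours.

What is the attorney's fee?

$138,371.00

Partner: 79.0 × $465 = $36,735.00
Senior associate: 101.9 × $450 = $45,855.00
Junior associate: 126.2 × $255 = $32,181.00
Paralegal: 86.1 × $210 = $18,081.00
Legal assistant: 72.5 × $130 = $9,425.00
Subtotal: $142,277.00
Write-off: 18.6 × $210 = $3,906.00
Total: $142,277.00 − $3,906.00 = $138,371.00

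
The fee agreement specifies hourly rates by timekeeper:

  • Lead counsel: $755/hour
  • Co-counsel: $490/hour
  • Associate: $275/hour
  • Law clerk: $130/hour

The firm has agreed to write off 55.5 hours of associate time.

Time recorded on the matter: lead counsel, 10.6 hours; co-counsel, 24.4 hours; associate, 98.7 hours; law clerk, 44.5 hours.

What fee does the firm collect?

Lead counsel: 10.6 × $755 = $8,003.00
Co-counsel: 24.4 × $490 = $11,956.00
Associate: 98.7 × $275 = $27,142.50
Law clerk: 44.5 × $130 = $5,785.00
Subtotal: $52,886.50
Write-off: 55.5 × $275 = $15,262.50
Total: $52,886.50 − $15,262.50 = $37,624.00

$37,624.00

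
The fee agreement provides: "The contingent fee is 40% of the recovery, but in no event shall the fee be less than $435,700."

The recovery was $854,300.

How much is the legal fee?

$435,700.00

40% of $854,300 = $341,720.00
That is below the $435,700 minimum, so the minimum applies.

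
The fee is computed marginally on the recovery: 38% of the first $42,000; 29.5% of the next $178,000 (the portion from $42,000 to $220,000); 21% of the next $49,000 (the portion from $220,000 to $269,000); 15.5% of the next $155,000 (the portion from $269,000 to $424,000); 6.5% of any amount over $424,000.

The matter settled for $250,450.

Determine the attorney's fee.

First $42,000 at 38% = $15,960.00
Next $178,000 at 29.5% = $52,510.00
Remaining $30,450 at 21% = $6,394.50
Fee: $15,960.00 + $52,510.00 + $6,394.50 = $74,864.50

$74,864.50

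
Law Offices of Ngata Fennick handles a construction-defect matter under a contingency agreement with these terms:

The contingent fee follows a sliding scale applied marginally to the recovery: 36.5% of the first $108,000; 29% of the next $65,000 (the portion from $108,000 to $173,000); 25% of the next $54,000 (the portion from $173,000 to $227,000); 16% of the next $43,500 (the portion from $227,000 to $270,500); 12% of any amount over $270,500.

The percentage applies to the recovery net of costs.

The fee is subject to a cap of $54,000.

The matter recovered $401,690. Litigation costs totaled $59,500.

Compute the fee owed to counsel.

$54,000.00

Fee base (net of costs): $401,690 − $59,500 = $342,190
First $108,000 at 36.5% = $39,420.00
Next $65,000 at 29% = $18,850.00
Next $54,000 at 25% = $13,500.00
Next $43,500 at 16% = $6,960.00
Remaining $71,690 at 12% = $8,602.80
Fee: $39,420.00 + $18,850.00 + $13,500.00 + $6,960.00 + $8,602.80 = $87,332.80
$87,332.80 exceeds the $54,000 cap, so the fee is capped at $54,000.00.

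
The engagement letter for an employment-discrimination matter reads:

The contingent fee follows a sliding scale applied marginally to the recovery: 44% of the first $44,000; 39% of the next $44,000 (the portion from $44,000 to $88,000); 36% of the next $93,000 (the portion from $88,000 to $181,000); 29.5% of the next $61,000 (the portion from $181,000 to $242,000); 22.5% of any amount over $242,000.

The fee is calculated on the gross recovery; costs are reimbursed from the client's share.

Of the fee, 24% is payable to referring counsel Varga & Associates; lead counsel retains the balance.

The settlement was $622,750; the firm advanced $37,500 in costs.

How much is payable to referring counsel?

$41,679.30

Fee base is the gross recovery, $622,750; costs are reimbursed separately.
First $44,000 at 44% = $19,360.00
Next $44,000 at 39% = $17,160.00
Next $93,000 at 36% = $33,480.00
Next $61,000 at 29.5% = $17,995.00
Remaining $380,750 at 22.5% = $85,668.75
Fee: $19,360.00 + $17,160.00 + $33,480.00 + $17,995.00 + $85,668.75 = $173,663.75
Referral share: 24% of $173,663.75 = $41,679.30; lead counsel retains $173,663.75 − $41,679.30 = $131,984.45.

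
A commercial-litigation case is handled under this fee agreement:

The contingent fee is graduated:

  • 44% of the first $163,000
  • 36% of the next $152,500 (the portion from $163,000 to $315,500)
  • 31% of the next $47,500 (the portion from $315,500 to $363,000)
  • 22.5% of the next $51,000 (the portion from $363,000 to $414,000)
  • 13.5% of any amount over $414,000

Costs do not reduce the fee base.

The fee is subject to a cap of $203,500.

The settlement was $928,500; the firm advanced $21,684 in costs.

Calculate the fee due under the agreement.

Fee base is the gross recovery, $928,500; costs are reimbursed separately.
First $163,000 at 44% = $71,720.00
Next $152,500 at 36% = $54,900.00
Next $47,500 at 31% = $14,725.00
Next $51,000 at 22.5% = $11,475.00
Remaining $514,500 at 13.5% = $69,457.50
Fee: $71,720.00 + $54,900.00 + $14,725.00 + $11,475.00 + $69,457.50 = $222,277.50
$222,277.50 exceeds the $203,500 cap, so the fee is capped at $203,500.00.

$203,500.00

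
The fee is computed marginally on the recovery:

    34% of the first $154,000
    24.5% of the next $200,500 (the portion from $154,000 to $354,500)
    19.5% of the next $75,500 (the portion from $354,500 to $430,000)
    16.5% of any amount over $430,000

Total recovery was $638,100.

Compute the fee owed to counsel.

First $154,000 at 34% = $52,360.00
Next $200,500 at 24.5% = $49,122.50
Next $75,500 at 19.5% = $14,722.50
Remaining $208,100 at 16.5% = $34,336.50
Fee: $52,360.00 + $49,122.50 + $14,722.50 + $34,336.50 = $150,541.50

$150,541.50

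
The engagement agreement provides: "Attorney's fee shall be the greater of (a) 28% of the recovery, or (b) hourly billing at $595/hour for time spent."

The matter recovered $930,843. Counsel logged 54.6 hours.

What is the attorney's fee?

$260,636.04

(a) 28% of $930,843 = $260,636.04
(b) 54.6 × $595 = $32,487.00
The greater is (a): $260,636.04.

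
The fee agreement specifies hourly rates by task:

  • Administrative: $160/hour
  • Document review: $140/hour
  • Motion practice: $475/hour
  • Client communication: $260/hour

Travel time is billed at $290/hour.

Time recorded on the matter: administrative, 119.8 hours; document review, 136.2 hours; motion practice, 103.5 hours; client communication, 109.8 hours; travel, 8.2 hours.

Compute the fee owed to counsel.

Administrative: 119.8 × $160 = $19,168.00
Document review: 136.2 × $140 = $19,068.00
Motion practice: 103.5 × $475 = $49,162.50
Client communication: 109.8 × $260 = $28,548.00
Subtotal: $19,168.00 + $19,068.00 + $49,162.50 + $28,548.00 = $115,946.50
Travel: 8.2 × $290 = $2,378.00
Total: $115,946.50 + $2,378.00 = $118,324.50

$118,324.50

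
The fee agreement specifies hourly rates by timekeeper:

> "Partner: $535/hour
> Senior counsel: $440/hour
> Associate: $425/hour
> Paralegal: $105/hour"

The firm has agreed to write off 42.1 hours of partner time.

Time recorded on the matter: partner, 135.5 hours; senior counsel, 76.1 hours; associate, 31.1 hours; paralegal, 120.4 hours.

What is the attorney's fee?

Partner: 135.5 × $535 = $72,492.50
Senior counsel: 76.1 × $440 = $33,484.00
Associate: 31.1 × $425 = $13,217.50
Paralegal: 120.4 × $105 = $12,642.00
Subtotal: $131,836.00
Write-off: 42.1 × $535 = $22,523.50
Total: $131,836.00 − $22,523.50 = $109,312.50

$109,312.50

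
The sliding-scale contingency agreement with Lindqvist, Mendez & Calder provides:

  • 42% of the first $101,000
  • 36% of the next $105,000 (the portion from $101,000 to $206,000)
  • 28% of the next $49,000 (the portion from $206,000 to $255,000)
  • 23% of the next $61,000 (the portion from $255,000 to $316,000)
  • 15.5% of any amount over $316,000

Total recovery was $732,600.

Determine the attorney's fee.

$172,543.00

First $101,000 at 42% = $42,420.00
Next $105,000 at 36% = $37,800.00
Next $49,000 at 28% = $13,720.00
Next $61,000 at 23% = $14,030.00
Remaining $416,600 at 15.5% = $64,573.00
Fee: $42,420.00 + $37,800.00 + $13,720.00 + $14,030.00 + $64,573.00 = $172,543.00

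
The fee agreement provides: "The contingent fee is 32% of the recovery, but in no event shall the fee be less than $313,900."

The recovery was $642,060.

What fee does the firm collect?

$313,900.00

32% of $642,060 = $205,459.20
That is below the $313,900 minimum, so the minimum applies.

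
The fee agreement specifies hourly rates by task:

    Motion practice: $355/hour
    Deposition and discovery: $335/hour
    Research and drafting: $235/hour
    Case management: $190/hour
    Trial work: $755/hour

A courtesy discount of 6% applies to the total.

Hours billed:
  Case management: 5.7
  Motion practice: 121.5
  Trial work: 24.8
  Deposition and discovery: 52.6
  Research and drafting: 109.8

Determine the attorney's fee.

$99,981.69

Motion practice: 121.5 × $355 = $43,132.50
Deposition and discovery: 52.6 × $335 = $17,621.00
Research and drafting: 109.8 × $235 = $25,803.00
Case management: 5.7 × $190 = $1,083.00
Trial work: 24.8 × $755 = $18,724.00
Subtotal: $106,363.50
Less 6% discount: −$6,381.81
Total: $106,363.50 − $6,381.81 = $99,981.69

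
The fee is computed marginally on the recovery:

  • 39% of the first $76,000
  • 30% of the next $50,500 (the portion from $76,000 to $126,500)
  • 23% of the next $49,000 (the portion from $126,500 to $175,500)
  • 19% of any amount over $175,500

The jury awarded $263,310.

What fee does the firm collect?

First $76,000 at 39% = $29,640.00
Next $50,500 at 30% = $15,150.00
Next $49,000 at 23% = $11,270.00
Remaining $87,810 at 19% = $16,683.90
Fee: $29,640.00 + $15,150.00 + $11,270.00 + $16,683.90 = $72,743.90

$72,743.90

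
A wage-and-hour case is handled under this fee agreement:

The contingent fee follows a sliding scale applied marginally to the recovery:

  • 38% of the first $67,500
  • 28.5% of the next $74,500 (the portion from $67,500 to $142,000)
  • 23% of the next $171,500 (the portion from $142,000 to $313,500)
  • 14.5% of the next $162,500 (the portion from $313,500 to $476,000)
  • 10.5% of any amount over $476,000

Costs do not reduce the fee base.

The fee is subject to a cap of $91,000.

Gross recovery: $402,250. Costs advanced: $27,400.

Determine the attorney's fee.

Fee base is the gross recovery, $402,250; costs are reimbursed separately.
First $67,500 at 38% = $25,650.00
Next $74,500 at 28.5% = $21,232.50
Next $171,500 at 23% = $39,445.00
Remaining $88,750 at 14.5% = $12,868.75
Fee: $25,650.00 + $21,232.50 + $39,445.00 + $12,868.75 = $99,196.25
$99,196.25 exceeds the $91,000 cap, so the fee is capped at $91,000.00.

$91,000.00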